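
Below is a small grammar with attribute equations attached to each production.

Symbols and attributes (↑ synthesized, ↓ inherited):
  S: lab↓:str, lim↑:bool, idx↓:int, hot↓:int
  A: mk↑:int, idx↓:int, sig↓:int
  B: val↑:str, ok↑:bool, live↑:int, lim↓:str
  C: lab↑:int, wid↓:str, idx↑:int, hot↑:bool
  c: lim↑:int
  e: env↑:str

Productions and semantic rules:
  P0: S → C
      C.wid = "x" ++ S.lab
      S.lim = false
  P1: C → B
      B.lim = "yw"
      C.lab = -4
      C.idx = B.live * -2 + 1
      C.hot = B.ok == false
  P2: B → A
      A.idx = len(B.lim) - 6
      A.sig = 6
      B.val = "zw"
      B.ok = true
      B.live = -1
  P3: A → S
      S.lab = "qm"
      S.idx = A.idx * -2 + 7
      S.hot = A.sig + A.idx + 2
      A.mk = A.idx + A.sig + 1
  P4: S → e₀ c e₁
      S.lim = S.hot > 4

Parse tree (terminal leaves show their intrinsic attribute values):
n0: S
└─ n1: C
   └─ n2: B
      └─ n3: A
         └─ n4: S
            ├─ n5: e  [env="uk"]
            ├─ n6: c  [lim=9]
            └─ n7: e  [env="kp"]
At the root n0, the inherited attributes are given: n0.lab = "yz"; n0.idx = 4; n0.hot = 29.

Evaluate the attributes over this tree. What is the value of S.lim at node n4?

1. n0.lab = "yz"  [given at root]
2. n0.idx = 4  [given at root]
3. n0.hot = 29  [given at root]
4. n1.wid = "xyz"  ["x" ++ S.lab]
5. n2.lim = "yw"  ["yw"]
6. n3.idx = -4  [len(B.lim) - 6]
7. n3.sig = 6  [6]
8. n4.lab = "qm"  ["qm"]
9. n4.idx = 15  [A.idx * -2 + 7]
10. n4.hot = 4  [A.sig + A.idx + 2]
11. n5.env = "uk"  [terminal]
12. n6.lim = 9  [terminal]
13. n7.env = "kp"  [terminal]
14. n4.lim = false  [S.hot > 4]
15. n3.mk = 3  [A.idx + A.sig + 1]
16. n2.val = "zw"  ["zw"]
17. n2.ok = true  [true]
18. n2.live = -1  [-1]
19. n1.lab = -4  [-4]
20. n1.idx = 3  [B.live * -2 + 1]
21. n1.hot = false  [B.ok == false]
22. n0.lim = false  [false]

false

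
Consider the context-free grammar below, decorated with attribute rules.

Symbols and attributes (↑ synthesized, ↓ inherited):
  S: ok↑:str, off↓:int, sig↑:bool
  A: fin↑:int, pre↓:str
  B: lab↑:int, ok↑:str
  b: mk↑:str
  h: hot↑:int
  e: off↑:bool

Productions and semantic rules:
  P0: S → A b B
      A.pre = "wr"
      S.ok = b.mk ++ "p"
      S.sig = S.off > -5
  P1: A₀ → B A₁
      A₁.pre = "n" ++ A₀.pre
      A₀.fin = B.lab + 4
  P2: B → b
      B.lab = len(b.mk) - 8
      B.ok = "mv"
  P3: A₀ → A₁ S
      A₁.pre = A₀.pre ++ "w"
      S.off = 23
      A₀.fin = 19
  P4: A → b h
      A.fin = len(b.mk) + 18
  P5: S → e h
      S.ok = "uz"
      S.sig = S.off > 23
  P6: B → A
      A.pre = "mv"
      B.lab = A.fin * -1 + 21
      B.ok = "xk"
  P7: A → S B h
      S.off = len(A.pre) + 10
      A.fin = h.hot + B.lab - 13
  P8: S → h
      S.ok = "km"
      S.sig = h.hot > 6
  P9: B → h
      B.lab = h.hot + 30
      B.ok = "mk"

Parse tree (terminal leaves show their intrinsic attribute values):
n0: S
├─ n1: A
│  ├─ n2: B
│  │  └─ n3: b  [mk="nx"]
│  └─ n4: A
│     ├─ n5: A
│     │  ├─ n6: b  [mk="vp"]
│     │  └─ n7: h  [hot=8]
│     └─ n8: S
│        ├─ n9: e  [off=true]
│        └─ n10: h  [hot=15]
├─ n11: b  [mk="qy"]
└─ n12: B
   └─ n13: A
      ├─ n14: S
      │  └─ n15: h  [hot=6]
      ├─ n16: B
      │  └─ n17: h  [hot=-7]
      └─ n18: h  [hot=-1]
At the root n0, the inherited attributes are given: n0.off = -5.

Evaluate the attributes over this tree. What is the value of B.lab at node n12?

1. n0.off = -5  [given at root]
2. n1.pre = "wr"  ["wr"]
3. n3.mk = "nx"  [terminal]
4. n2.lab = -6  [len(b.mk) - 8]
5. n2.ok = "mv"  ["mv"]
6. n4.pre = "nwr"  ["n" ++ A₀.pre]
7. n5.pre = "nwrw"  [A₀.pre ++ "w"]
8. n6.mk = "vp"  [terminal]
9. n7.hot = 8  [terminal]
10. n5.fin = 20  [len(b.mk) + 18]
11. n8.off = 23  [23]
12. n9.off = true  [terminal]
13. n10.hot = 15  [terminal]
14. n8.ok = "uz"  ["uz"]
15. n8.sig = false  [S.off > 23]
16. n4.fin = 19  [19]
17. n1.fin = -2  [B.lab + 4]
18. n11.mk = "qy"  [terminal]
19. n13.pre = "mv"  ["mv"]
20. n14.off = 12  [len(A.pre) + 10]
21. n15.hot = 6  [terminal]
22. n14.ok = "km"  ["km"]
23. n14.sig = false  [h.hot > 6]
24. n17.hot = -7  [terminal]
25. n16.lab = 23  [h.hot + 30]
26. n16.ok = "mk"  ["mk"]
27. n18.hot = -1  [terminal]
28. n13.fin = 9  [h.hot + B.lab - 13]
29. n12.lab = 12  [A.fin * -1 + 21]
30. n12.ok = "xk"  ["xk"]
31. n0.ok = "qyp"  [b.mk ++ "p"]
32. n0.sig = false  [S.off > -5]

12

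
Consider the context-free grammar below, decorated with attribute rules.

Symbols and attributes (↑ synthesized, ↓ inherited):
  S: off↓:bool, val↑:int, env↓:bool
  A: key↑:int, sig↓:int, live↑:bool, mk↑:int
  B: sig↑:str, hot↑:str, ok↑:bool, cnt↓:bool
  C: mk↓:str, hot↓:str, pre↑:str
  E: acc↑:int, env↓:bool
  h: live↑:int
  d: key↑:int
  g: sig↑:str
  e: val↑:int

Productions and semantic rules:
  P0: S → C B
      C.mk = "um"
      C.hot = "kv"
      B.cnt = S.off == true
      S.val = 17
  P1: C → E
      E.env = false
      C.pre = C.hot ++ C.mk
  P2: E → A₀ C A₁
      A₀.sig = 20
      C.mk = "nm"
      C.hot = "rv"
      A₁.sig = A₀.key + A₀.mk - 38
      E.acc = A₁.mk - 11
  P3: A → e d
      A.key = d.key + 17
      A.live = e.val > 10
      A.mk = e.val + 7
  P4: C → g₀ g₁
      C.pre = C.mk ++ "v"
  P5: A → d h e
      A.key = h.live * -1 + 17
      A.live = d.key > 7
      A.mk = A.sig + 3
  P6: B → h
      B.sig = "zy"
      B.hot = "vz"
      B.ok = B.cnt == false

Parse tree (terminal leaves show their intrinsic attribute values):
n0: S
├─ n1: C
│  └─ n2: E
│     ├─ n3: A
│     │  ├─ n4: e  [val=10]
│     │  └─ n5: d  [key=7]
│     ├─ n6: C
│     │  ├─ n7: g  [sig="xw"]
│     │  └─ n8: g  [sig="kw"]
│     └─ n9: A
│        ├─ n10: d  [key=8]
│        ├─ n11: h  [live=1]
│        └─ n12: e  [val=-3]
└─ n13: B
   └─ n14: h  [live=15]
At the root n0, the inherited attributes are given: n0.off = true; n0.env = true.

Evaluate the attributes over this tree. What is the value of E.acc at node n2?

1. n0.off = true  [given at root]
2. n0.env = true  [given at root]
3. n1.mk = "um"  ["um"]
4. n1.hot = "kv"  ["kv"]
5. n2.env = false  [false]
6. n3.sig = 20  [20]
7. n4.val = 10  [terminal]
8. n5.key = 7  [terminal]
9. n3.key = 24  [d.key + 17]
10. n3.live = false  [e.val > 10]
11. n3.mk = 17  [e.val + 7]
12. n6.mk = "nm"  ["nm"]
13. n6.hot = "rv"  ["rv"]
14. n7.sig = "xw"  [terminal]
15. n8.sig = "kw"  [terminal]
16. n6.pre = "nmv"  [C.mk ++ "v"]
17. n9.sig = 3  [A₀.key + A₀.mk - 38]
18. n10.key = 8  [terminal]
19. n11.live = 1  [terminal]
20. n12.val = -3  [terminal]
21. n9.key = 16  [h.live * -1 + 17]
22. n9.live = true  [d.key > 7]
23. n9.mk = 6  [A.sig + 3]
24. n2.acc = -5  [A₁.mk - 11]
25. n1.pre = "kvum"  [C.hot ++ C.mk]
26. n13.cnt = true  [S.off == true]
27. n14.live = 15  [terminal]
28. n13.sig = "zy"  ["zy"]
29. n13.hot = "vz"  ["vz"]
30. n13.ok = false  [B.cnt == false]
31. n0.val = 17  [17]

-5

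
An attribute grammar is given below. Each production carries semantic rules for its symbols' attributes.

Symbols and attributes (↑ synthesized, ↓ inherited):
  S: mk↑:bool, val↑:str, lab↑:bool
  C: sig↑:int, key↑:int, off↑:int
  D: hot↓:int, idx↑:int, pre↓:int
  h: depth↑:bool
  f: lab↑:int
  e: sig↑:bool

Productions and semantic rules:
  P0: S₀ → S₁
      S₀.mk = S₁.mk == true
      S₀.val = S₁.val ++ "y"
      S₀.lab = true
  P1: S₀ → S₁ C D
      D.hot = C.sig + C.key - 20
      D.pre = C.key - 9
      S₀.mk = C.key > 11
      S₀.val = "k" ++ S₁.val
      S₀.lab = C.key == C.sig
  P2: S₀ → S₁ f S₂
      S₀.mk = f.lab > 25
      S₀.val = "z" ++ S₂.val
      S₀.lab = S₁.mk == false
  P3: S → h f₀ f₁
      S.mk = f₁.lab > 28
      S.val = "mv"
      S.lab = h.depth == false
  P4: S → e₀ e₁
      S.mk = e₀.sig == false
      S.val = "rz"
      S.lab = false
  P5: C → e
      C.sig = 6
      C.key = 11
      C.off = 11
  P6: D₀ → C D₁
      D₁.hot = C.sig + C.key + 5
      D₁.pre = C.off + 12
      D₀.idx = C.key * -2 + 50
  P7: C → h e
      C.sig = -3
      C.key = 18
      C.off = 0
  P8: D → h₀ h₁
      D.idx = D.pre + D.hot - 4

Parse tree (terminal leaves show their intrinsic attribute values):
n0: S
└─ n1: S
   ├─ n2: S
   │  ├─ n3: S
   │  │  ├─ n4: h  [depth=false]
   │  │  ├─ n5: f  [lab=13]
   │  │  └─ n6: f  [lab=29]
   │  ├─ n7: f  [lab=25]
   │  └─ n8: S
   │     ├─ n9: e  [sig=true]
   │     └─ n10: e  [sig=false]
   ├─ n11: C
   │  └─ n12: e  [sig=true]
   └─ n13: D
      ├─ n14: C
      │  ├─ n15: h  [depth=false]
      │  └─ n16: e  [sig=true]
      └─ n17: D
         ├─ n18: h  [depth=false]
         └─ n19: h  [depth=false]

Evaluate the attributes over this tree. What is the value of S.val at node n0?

"kzrzy"

1. n4.depth = false  [terminal]
2. n5.lab = 13  [terminal]
3. n6.lab = 29  [terminal]
4. n3.mk = true  [f₁.lab > 28]
5. n3.val = "mv"  ["mv"]
6. n3.lab = true  [h.depth == false]
7. n7.lab = 25  [terminal]
8. n9.sig = true  [terminal]
9. n10.sig = false  [terminal]
10. n8.mk = false  [e₀.sig == false]
11. n8.val = "rz"  ["rz"]
12. n8.lab = false  [false]
13. n2.mk = false  [f.lab > 25]
14. n2.val = "zrz"  ["z" ++ S₂.val]
15. n2.lab = false  [S₁.mk == false]
16. n12.sig = true  [terminal]
17. n11.sig = 6  [6]
18. n11.key = 11  [11]
19. n11.off = 11  [11]
20. n13.hot = -3  [C.sig + C.key - 20]
21. n13.pre = 2  [C.key - 9]
22. n15.depth = false  [terminal]
23. n16.sig = true  [terminal]
24. n14.sig = -3  [-3]
25. n14.key = 18  [18]
26. n14.off = 0  [0]
27. n17.hot = 20  [C.sig + C.key + 5]
28. n17.pre = 12  [C.off + 12]
29. n18.depth = false  [terminal]
30. n19.depth = false  [terminal]
31. n17.idx = 28  [D.pre + D.hot - 4]
32. n13.idx = 14  [C.key * -2 + 50]
33. n1.mk = false  [C.key > 11]
34. n1.val = "kzrz"  ["k" ++ S₁.val]
35. n1.lab = false  [C.key == C.sig]
36. n0.mk = false  [S₁.mk == true]
37. n0.val = "kzrzy"  [S₁.val ++ "y"]
38. n0.lab = true  [true]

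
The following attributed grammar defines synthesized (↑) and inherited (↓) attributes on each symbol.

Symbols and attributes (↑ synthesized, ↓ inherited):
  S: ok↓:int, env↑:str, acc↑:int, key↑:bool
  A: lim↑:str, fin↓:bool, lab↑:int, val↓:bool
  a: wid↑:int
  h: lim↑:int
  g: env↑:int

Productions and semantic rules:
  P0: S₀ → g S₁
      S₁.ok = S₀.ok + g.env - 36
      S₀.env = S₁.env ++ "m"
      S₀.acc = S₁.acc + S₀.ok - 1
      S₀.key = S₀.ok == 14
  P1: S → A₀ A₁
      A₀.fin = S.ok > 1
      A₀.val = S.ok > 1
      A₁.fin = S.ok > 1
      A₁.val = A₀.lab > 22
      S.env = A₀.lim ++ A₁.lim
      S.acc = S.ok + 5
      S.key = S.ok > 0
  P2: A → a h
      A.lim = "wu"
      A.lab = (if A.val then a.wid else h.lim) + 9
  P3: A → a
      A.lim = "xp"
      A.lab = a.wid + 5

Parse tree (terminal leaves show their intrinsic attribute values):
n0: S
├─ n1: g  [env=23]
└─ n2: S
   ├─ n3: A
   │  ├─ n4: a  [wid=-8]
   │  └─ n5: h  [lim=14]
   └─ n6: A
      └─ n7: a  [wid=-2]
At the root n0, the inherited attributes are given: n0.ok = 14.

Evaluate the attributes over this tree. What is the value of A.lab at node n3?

23

1. n0.ok = 14  [given at root]
2. n1.env = 23  [terminal]
3. n2.ok = 1  [S₀.ok + g.env - 36]
4. n3.fin = false  [S.ok > 1]
5. n3.val = false  [S.ok > 1]
6. n4.wid = -8  [terminal]
7. n5.lim = 14  [terminal]
8. n3.lim = "wu"  ["wu"]
9. n3.lab = 23  [(if A.val then a.wid else h.lim) + 9]
10. n6.fin = false  [S.ok > 1]
11. n6.val = true  [A₀.lab > 22]
12. n7.wid = -2  [terminal]
13. n6.lim = "xp"  ["xp"]
14. n6.lab = 3  [a.wid + 5]
15. n2.env = "wuxp"  [A₀.lim ++ A₁.lim]
16. n2.acc = 6  [S.ok + 5]
17. n2.key = true  [S.ok > 0]
18. n0.env = "wuxpm"  [S₁.env ++ "m"]
19. n0.acc = 19  [S₁.acc + S₀.ok - 1]
20. n0.key = true  [S₀.ok == 14]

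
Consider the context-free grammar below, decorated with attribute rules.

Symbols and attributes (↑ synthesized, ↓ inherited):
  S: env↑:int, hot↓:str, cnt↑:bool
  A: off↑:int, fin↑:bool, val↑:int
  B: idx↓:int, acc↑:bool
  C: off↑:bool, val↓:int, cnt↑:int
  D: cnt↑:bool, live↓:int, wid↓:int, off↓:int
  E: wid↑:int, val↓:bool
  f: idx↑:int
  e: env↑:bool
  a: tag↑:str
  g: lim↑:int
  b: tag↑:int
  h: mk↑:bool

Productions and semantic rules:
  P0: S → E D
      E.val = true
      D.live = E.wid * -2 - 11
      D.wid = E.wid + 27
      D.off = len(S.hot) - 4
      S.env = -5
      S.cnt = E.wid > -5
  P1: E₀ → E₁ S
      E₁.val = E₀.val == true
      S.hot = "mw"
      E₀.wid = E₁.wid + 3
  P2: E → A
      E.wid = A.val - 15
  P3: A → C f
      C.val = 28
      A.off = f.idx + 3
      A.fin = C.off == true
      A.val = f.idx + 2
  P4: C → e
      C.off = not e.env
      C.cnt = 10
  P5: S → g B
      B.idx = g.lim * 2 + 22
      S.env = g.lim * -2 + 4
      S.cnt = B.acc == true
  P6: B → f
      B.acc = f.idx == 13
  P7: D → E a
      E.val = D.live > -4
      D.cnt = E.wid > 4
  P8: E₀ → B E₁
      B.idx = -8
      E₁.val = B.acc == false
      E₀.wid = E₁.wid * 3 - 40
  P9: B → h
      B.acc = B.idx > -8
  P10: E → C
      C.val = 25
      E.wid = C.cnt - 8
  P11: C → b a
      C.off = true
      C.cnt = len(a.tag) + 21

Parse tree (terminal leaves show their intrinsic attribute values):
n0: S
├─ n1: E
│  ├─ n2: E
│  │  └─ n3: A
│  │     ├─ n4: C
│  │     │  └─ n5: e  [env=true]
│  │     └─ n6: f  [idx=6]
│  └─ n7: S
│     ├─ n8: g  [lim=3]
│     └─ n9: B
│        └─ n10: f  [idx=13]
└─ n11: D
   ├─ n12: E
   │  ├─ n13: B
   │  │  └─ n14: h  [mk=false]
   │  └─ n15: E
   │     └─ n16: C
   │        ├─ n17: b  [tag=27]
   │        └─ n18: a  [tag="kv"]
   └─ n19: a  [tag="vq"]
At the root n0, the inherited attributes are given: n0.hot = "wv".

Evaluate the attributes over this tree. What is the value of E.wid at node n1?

1. n0.hot = "wv"  [given at root]
2. n1.val = true  [true]
3. n2.val = true  [E₀.val == true]
4. n4.val = 28  [28]
5. n5.env = true  [terminal]
6. n4.off = false  [not e.env]
7. n4.cnt = 10  [10]
8. n6.idx = 6  [terminal]
9. n3.off = 9  [f.idx + 3]
10. n3.fin = false  [C.off == true]
11. n3.val = 8  [f.idx + 2]
12. n2.wid = -7  [A.val - 15]
13. n7.hot = "mw"  ["mw"]
14. n8.lim = 3  [terminal]
15. n9.idx = 28  [g.lim * 2 + 22]
16. n10.idx = 13  [terminal]
17. n9.acc = true  [f.idx == 13]
18. n7.env = -2  [g.lim * -2 + 4]
19. n7.cnt = true  [B.acc == true]
20. n1.wid = -4  [E₁.wid + 3]
21. n11.live = -3  [E.wid * -2 - 11]
22. n11.wid = 23  [E.wid + 27]
23. n11.off = -2  [len(S.hot) - 4]
24. n12.val = true  [D.live > -4]
25. n13.idx = -8  [-8]
26. n14.mk = false  [terminal]
27. n13.acc = false  [B.idx > -8]
28. n15.val = true  [B.acc == false]
29. n16.val = 25  [25]
30. n17.tag = 27  [terminal]
31. n18.tag = "kv"  [terminal]
32. n16.off = true  [true]
33. n16.cnt = 23  [len(a.tag) + 21]
34. n15.wid = 15  [C.cnt - 8]
35. n12.wid = 5  [E₁.wid * 3 - 40]
36. n19.tag = "vq"  [terminal]
37. n11.cnt = true  [E.wid > 4]
38. n0.env = -5  [-5]
39. n0.cnt = true  [E.wid > -5]

-4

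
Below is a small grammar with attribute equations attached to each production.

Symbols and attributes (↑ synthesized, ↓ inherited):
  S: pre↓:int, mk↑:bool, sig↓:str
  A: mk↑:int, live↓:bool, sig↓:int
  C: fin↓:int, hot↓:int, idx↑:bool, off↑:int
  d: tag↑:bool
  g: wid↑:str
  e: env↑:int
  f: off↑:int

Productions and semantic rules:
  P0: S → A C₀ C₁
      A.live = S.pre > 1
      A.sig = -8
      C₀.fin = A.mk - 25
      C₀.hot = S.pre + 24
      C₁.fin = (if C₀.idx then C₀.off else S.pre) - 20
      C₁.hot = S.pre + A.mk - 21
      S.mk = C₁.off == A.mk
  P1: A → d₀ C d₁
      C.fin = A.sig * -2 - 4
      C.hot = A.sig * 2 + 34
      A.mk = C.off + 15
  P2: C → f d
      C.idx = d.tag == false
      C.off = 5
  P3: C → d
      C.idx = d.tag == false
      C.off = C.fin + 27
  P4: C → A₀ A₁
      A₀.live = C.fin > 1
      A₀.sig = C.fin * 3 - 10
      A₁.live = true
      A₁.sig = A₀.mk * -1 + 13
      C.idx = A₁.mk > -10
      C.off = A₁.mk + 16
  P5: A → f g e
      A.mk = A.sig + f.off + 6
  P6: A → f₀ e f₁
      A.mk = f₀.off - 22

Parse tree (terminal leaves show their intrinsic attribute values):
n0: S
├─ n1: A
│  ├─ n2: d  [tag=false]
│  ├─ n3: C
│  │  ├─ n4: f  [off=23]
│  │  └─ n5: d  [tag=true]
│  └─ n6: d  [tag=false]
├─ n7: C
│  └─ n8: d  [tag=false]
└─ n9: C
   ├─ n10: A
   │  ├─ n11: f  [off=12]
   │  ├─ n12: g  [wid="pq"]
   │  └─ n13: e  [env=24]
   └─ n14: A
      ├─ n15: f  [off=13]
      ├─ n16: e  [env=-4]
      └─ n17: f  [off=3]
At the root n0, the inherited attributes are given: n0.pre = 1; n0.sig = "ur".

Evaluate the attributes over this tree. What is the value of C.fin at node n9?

1. n0.pre = 1  [given at root]
2. n0.sig = "ur"  [given at root]
3. n1.live = false  [S.pre > 1]
4. n1.sig = -8  [-8]
5. n2.tag = false  [terminal]
6. n3.fin = 12  [A.sig * -2 - 4]
7. n3.hot = 18  [A.sig * 2 + 34]
8. n4.off = 23  [terminal]
9. n5.tag = true  [terminal]
10. n3.idx = false  [d.tag == false]
11. n3.off = 5  [5]
12. n6.tag = false  [terminal]
13. n1.mk = 20  [C.off + 15]
14. n7.fin = -5  [A.mk - 25]
15. n7.hot = 25  [S.pre + 24]
16. n8.tag = false  [terminal]
17. n7.idx = true  [d.tag == false]
18. n7.off = 22  [C.fin + 27]
19. n9.fin = 2  [(if C₀.idx then C₀.off else S.pre) - 20]
20. n9.hot = 0  [S.pre + A.mk - 21]
21. n10.live = true  [C.fin > 1]
22. n10.sig = -4  [C.fin * 3 - 10]
23. n11.off = 12  [terminal]
24. n12.wid = "pq"  [terminal]
25. n13.env = 24  [terminal]
26. n10.mk = 14  [A.sig + f.off + 6]
27. n14.live = true  [true]
28. n14.sig = -1  [A₀.mk * -1 + 13]
29. n15.off = 13  [terminal]
30. n16.env = -4  [terminal]
31. n17.off = 3  [terminal]
32. n14.mk = -9  [f₀.off - 22]
33. n9.idx = true  [A₁.mk > -10]
34. n9.off = 7  [A₁.mk + 16]
35. n0.mk = false  [C₁.off == A.mk]

2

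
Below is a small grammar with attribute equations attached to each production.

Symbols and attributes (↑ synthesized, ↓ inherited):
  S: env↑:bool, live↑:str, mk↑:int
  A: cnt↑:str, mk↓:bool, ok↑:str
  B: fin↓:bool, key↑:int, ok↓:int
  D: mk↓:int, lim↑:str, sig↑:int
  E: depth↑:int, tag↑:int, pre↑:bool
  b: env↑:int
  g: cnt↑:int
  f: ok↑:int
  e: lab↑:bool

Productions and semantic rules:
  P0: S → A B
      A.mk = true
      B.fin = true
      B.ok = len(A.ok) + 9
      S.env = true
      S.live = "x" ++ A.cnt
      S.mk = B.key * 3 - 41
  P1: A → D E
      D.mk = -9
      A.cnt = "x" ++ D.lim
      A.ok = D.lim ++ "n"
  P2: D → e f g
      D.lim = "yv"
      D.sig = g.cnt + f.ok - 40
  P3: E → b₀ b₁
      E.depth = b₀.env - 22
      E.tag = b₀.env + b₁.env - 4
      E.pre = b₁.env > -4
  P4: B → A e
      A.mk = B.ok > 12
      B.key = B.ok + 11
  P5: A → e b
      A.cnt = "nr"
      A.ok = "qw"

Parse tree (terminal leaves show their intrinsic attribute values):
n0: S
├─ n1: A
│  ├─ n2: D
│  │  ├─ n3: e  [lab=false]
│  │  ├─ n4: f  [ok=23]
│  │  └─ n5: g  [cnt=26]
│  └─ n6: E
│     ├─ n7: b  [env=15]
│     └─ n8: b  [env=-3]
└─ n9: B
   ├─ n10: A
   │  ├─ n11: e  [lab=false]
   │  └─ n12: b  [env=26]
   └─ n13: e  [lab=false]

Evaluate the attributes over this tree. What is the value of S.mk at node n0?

1. n1.mk = true  [true]
2. n2.mk = -9  [-9]
3. n3.lab = false  [terminal]
4. n4.ok = 23  [terminal]
5. n5.cnt = 26  [terminal]
6. n2.lim = "yv"  ["yv"]
7. n2.sig = 9  [g.cnt + f.ok - 40]
8. n7.env = 15  [terminal]
9. n8.env = -3  [terminal]
10. n6.depth = -7  [b₀.env - 22]
11. n6.tag = 8  [b₀.env + b₁.env - 4]
12. n6.pre = true  [b₁.env > -4]
13. n1.cnt = "xyv"  ["x" ++ D.lim]
14. n1.ok = "yvn"  [D.lim ++ "n"]
15. n9.fin = true  [true]
16. n9.ok = 12  [len(A.ok) + 9]
17. n10.mk = false  [B.ok > 12]
18. n11.lab = false  [terminal]
19. n12.env = 26  [terminal]
20. n10.cnt = "nr"  ["nr"]
21. n10.ok = "qw"  ["qw"]
22. n13.lab = false  [terminal]
23. n9.key = 23  [B.ok + 11]
24. n0.env = true  [true]
25. n0.live = "xxyv"  ["x" ++ A.cnt]
26. n0.mk = 28  [B.key * 3 - 41]

28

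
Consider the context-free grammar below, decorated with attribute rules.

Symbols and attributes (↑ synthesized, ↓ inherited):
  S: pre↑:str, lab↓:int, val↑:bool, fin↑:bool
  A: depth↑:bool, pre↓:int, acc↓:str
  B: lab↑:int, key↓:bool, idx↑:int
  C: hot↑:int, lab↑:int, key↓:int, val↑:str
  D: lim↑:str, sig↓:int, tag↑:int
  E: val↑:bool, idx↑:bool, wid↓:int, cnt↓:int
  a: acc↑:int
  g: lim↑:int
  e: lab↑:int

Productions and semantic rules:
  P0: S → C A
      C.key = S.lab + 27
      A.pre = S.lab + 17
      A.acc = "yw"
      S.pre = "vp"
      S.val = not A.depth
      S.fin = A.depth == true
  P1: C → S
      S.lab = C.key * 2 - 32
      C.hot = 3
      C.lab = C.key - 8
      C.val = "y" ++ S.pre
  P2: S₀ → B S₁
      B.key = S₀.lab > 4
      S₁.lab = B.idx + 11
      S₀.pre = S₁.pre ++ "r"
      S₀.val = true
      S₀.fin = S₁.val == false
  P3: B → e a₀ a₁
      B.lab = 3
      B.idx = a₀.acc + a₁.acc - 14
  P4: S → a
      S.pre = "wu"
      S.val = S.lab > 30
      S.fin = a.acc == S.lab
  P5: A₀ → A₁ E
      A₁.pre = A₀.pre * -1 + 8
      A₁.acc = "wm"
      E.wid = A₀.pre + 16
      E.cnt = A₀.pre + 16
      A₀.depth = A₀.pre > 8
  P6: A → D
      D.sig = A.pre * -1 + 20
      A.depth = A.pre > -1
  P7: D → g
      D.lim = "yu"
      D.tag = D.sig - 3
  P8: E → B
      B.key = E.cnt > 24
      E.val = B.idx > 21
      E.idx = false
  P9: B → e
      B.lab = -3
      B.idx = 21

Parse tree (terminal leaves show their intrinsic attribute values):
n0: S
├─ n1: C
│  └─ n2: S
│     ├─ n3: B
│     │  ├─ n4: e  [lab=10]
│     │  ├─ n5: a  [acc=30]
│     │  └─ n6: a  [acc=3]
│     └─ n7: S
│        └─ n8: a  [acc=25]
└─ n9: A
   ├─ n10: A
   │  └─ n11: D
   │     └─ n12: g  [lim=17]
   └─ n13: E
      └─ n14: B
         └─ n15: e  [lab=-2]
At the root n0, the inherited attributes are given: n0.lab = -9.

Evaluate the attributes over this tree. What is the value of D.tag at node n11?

1. n0.lab = -9  [given at root]
2. n1.key = 18  [S.lab + 27]
3. n2.lab = 4  [C.key * 2 - 32]
4. n3.key = false  [S₀.lab > 4]
5. n4.lab = 10  [terminal]
6. n5.acc = 30  [terminal]
7. n6.acc = 3  [terminal]
8. n3.lab = 3  [3]
9. n3.idx = 19  [a₀.acc + a₁.acc - 14]
10. n7.lab = 30  [B.idx + 11]
11. n8.acc = 25  [terminal]
12. n7.pre = "wu"  ["wu"]
13. n7.val = false  [S.lab > 30]
14. n7.fin = false  [a.acc == S.lab]
15. n2.pre = "wur"  [S₁.pre ++ "r"]
16. n2.val = true  [true]
17. n2.fin = true  [S₁.val == false]
18. n1.hot = 3  [3]
19. n1.lab = 10  [C.key - 8]
20. n1.val = "ywur"  ["y" ++ S.pre]
21. n9.pre = 8  [S.lab + 17]
22. n9.acc = "yw"  ["yw"]
23. n10.pre = 0  [A₀.pre * -1 + 8]
24. n10.acc = "wm"  ["wm"]
25. n11.sig = 20  [A.pre * -1 + 20]
26. n12.lim = 17  [terminal]
27. n11.lim = "yu"  ["yu"]
28. n11.tag = 17  [D.sig - 3]
29. n10.depth = true  [A.pre > -1]
30. n13.wid = 24  [A₀.pre + 16]
31. n13.cnt = 24  [A₀.pre + 16]
32. n14.key = false  [E.cnt > 24]
33. n15.lab = -2  [terminal]
34. n14.lab = -3  [-3]
35. n14.idx = 21  [21]
36. n13.val = false  [B.idx > 21]
37. n13.idx = false  [false]
38. n9.depth = false  [A₀.pre > 8]
39. n0.pre = "vp"  ["vp"]
40. n0.val = true  [not A.depth]
41. n0.fin = false  [A.depth == true]

17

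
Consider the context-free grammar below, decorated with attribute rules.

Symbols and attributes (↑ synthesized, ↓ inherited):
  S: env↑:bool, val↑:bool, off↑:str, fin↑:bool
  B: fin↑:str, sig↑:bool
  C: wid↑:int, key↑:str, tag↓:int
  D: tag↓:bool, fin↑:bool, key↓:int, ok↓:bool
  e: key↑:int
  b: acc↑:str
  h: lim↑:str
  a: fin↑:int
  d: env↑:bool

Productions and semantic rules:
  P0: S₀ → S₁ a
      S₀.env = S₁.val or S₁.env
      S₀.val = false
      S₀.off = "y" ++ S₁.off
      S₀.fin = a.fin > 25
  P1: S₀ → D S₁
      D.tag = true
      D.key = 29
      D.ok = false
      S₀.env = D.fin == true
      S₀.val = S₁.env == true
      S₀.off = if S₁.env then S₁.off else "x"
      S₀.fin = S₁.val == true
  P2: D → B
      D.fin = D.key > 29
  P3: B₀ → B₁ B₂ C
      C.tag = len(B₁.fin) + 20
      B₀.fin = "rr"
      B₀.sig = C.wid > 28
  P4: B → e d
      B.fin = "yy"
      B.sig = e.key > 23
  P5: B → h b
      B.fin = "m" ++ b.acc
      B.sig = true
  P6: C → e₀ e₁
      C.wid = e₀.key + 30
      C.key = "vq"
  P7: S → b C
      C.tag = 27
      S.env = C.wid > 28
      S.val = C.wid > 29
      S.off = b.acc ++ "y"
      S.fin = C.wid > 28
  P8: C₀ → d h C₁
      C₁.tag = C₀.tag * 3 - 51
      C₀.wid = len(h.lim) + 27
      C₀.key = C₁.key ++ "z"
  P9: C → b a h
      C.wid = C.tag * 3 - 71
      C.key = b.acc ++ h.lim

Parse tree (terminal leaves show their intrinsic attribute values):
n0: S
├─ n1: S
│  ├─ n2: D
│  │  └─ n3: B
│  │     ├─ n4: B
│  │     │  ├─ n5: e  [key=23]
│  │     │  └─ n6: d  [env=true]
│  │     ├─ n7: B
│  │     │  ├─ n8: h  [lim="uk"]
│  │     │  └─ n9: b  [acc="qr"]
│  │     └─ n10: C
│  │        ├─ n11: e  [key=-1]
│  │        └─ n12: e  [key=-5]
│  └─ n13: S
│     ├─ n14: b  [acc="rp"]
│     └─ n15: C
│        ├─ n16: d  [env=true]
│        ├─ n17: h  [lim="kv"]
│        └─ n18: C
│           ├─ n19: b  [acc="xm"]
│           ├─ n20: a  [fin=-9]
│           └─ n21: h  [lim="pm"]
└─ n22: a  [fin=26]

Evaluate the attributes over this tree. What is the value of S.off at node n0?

1. n2.tag = true  [true]
2. n2.key = 29  [29]
3. n2.ok = false  [false]
4. n5.key = 23  [terminal]
5. n6.env = true  [terminal]
6. n4.fin = "yy"  ["yy"]
7. n4.sig = false  [e.key > 23]
8. n8.lim = "uk"  [terminal]
9. n9.acc = "qr"  [terminal]
10. n7.fin = "mqr"  ["m" ++ b.acc]
11. n7.sig = true  [true]
12. n10.tag = 22  [len(B₁.fin) + 20]
13. n11.key = -1  [terminal]
14. n12.key = -5  [terminal]
15. n10.wid = 29  [e₀.key + 30]
16. n10.key = "vq"  ["vq"]
17. n3.fin = "rr"  ["rr"]
18. n3.sig = true  [C.wid > 28]
19. n2.fin = false  [D.key > 29]
20. n14.acc = "rp"  [terminal]
21. n15.tag = 27  [27]
22. n16.env = true  [terminal]
23. n17.lim = "kv"  [terminal]
24. n18.tag = 30  [C₀.tag * 3 - 51]
25. n19.acc = "xm"  [terminal]
26. n20.fin = -9  [terminal]
27. n21.lim = "pm"  [terminal]
28. n18.wid = 19  [C.tag * 3 - 71]
29. n18.key = "xmpm"  [b.acc ++ h.lim]
30. n15.wid = 29  [len(h.lim) + 27]
31. n15.key = "xmpmz"  [C₁.key ++ "z"]
32. n13.env = true  [C.wid > 28]
33. n13.val = false  [C.wid > 29]
34. n13.off = "rpy"  [b.acc ++ "y"]
35. n13.fin = true  [C.wid > 28]
36. n1.env = false  [D.fin == true]
37. n1.val = true  [S₁.env == true]
38. n1.off = "rpy"  [if S₁.env then S₁.off else "x"]
39. n1.fin = false  [S₁.val == true]
40. n22.fin = 26  [terminal]
41. n0.env = true  [S₁.val or S₁.env]
42. n0.val = false  [false]
43. n0.off = "yrpy"  ["y" ++ S₁.off]
44. n0.fin = true  [a.fin > 25]

"yrpy"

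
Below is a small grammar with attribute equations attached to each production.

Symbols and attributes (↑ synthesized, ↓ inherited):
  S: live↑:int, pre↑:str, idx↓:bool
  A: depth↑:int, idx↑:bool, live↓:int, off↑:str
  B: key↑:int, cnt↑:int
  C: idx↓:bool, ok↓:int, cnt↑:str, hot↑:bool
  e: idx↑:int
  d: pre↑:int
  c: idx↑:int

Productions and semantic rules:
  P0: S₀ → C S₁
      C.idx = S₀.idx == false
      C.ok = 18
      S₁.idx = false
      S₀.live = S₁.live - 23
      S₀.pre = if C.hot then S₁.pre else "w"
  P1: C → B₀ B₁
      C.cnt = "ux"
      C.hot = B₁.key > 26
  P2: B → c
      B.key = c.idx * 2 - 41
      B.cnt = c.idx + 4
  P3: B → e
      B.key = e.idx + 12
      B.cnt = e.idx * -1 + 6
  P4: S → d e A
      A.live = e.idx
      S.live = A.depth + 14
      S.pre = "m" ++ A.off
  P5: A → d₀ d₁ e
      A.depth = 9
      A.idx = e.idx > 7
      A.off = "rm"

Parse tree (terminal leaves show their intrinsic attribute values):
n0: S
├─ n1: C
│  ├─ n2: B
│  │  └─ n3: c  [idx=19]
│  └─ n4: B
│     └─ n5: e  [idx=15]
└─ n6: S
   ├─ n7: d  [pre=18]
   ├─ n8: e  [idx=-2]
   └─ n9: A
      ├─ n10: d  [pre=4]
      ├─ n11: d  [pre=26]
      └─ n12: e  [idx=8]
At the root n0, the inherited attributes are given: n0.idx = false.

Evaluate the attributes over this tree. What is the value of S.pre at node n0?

1. n0.idx = false  [given at root]
2. n1.idx = true  [S₀.idx == false]
3. n1.ok = 18  [18]
4. n3.idx = 19  [terminal]
5. n2.key = -3  [c.idx * 2 - 41]
6. n2.cnt = 23  [c.idx + 4]
7. n5.idx = 15  [terminal]
8. n4.key = 27  [e.idx + 12]
9. n4.cnt = -9  [e.idx * -1 + 6]
10. n1.cnt = "ux"  ["ux"]
11. n1.hot = true  [B₁.key > 26]
12. n6.idx = false  [false]
13. n7.pre = 18  [terminal]
14. n8.idx = -2  [terminal]
15. n9.live = -2  [e.idx]
16. n10.pre = 4  [terminal]
17. n11.pre = 26  [terminal]
18. n12.idx = 8  [terminal]
19. n9.depth = 9  [9]
20. n9.idx = true  [e.idx > 7]
21. n9.off = "rm"  ["rm"]
22. n6.live = 23  [A.depth + 14]
23. n6.pre = "mrm"  ["m" ++ A.off]
24. n0.live = 0  [S₁.live - 23]
25. n0.pre = "mrm"  [if C.hot then S₁.pre else "w"]

"mrm"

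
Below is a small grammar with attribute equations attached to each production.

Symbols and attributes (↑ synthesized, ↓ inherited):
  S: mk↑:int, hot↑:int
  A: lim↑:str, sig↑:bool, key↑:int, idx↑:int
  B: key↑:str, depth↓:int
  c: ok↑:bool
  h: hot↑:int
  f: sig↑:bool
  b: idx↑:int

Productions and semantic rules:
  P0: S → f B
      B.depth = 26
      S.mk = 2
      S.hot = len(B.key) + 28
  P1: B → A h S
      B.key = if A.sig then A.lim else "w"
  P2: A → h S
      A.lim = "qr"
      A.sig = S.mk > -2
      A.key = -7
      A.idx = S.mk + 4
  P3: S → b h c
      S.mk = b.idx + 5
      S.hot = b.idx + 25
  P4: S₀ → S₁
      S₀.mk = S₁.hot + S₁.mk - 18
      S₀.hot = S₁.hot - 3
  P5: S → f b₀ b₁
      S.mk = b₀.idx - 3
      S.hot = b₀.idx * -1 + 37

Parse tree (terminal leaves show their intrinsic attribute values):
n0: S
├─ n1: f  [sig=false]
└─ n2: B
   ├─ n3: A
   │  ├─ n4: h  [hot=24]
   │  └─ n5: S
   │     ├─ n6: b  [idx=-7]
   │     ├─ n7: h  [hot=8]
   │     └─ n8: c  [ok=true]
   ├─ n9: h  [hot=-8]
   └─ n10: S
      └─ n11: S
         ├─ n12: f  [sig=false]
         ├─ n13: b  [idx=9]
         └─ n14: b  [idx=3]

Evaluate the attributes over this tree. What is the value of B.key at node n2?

"w"

1. n1.sig = false  [terminal]
2. n2.depth = 26  [26]
3. n4.hot = 24  [terminal]
4. n6.idx = -7  [terminal]
5. n7.hot = 8  [terminal]
6. n8.ok = true  [terminal]
7. n5.mk = -2  [b.idx + 5]
8. n5.hot = 18  [b.idx + 25]
9. n3.lim = "qr"  ["qr"]
10. n3.sig = false  [S.mk > -2]
11. n3.key = -7  [-7]
12. n3.idx = 2  [S.mk + 4]
13. n9.hot = -8  [terminal]
14. n12.sig = false  [terminal]
15. n13.idx = 9  [terminal]
16. n14.idx = 3  [terminal]
17. n11.mk = 6  [b₀.idx - 3]
18. n11.hot = 28  [b₀.idx * -1 + 37]
19. n10.mk = 16  [S₁.hot + S₁.mk - 18]
20. n10.hot = 25  [S₁.hot - 3]
21. n2.key = "w"  [if A.sig then A.lim else "w"]
22. n0.mk = 2  [2]
23. n0.hot = 29  [len(B.key) + 28]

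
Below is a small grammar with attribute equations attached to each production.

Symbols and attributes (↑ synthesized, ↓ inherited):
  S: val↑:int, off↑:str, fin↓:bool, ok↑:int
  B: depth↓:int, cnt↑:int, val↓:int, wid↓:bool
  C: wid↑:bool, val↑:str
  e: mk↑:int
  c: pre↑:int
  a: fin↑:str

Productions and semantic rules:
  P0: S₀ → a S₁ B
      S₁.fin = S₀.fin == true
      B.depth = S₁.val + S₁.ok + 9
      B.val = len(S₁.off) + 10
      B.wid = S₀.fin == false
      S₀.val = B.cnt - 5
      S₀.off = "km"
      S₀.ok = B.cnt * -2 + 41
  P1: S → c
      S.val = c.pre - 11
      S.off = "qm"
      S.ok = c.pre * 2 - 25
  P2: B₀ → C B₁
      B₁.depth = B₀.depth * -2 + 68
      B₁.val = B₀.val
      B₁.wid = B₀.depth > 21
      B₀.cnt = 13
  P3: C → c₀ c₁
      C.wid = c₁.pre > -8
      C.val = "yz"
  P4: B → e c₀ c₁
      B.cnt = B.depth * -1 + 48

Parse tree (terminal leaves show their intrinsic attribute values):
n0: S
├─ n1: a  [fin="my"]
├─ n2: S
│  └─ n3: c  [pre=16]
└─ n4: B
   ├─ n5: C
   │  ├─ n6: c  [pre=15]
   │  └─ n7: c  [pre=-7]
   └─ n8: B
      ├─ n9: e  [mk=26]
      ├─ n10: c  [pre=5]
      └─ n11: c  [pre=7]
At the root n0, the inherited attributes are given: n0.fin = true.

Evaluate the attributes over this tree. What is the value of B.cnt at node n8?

1. n0.fin = true  [given at root]
2. n1.fin = "my"  [terminal]
3. n2.fin = true  [S₀.fin == true]
4. n3.pre = 16  [terminal]
5. n2.val = 5  [c.pre - 11]
6. n2.off = "qm"  ["qm"]
7. n2.ok = 7  [c.pre * 2 - 25]
8. n4.depth = 21  [S₁.val + S₁.ok + 9]
9. n4.val = 12  [len(S₁.off) + 10]
10. n4.wid = false  [S₀.fin == false]
11. n6.pre = 15  [terminal]
12. n7.pre = -7  [terminal]
13. n5.wid = true  [c₁.pre > -8]
14. n5.val = "yz"  ["yz"]
15. n8.depth = 26  [B₀.depth * -2 + 68]
16. n8.val = 12  [B₀.val]
17. n8.wid = false  [B₀.depth > 21]
18. n9.mk = 26  [terminal]
19. n10.pre = 5  [terminal]
20. n11.pre = 7  [terminal]
21. n8.cnt = 22  [B.depth * -1 + 48]
22. n4.cnt = 13  [13]
23. n0.val = 8  [B.cnt - 5]
24. n0.off = "km"  ["km"]
25. n0.ok = 15  [B.cnt * -2 + 41]

22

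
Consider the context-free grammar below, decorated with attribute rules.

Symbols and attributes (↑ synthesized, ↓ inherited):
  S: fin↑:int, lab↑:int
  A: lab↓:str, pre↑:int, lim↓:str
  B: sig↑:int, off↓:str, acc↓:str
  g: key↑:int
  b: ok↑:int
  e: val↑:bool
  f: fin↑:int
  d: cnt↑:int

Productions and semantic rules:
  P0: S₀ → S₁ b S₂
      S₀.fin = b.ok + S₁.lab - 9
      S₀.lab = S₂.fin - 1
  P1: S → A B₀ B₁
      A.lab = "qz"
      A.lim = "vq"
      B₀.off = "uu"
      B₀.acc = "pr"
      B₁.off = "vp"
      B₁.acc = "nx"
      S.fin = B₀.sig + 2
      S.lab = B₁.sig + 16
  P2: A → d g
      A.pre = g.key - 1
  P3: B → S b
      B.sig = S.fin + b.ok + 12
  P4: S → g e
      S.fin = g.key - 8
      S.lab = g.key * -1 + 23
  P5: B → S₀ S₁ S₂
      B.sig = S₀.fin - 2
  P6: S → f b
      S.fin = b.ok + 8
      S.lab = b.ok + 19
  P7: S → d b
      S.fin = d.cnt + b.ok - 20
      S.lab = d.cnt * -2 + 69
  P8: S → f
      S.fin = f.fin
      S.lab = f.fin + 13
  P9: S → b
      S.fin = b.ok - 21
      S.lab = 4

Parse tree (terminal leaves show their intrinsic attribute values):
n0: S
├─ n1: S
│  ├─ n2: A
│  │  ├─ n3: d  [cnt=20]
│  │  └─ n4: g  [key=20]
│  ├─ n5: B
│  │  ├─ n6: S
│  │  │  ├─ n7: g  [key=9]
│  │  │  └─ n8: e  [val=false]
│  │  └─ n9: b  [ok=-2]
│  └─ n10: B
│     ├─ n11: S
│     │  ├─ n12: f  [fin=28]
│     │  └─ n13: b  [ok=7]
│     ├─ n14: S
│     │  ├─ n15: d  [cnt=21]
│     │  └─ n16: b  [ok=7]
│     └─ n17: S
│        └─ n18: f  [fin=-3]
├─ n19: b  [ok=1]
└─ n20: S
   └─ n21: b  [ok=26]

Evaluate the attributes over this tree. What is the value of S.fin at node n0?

21

1. n2.lab = "qz"  ["qz"]
2. n2.lim = "vq"  ["vq"]
3. n3.cnt = 20  [terminal]
4. n4.key = 20  [terminal]
5. n2.pre = 19  [g.key - 1]
6. n5.off = "uu"  ["uu"]
7. n5.acc = "pr"  ["pr"]
8. n7.key = 9  [terminal]
9. n8.val = false  [terminal]
10. n6.fin = 1  [g.key - 8]
11. n6.lab = 14  [g.key * -1 + 23]
12. n9.ok = -2  [terminal]
13. n5.sig = 11  [S.fin + b.ok + 12]
14. n10.off = "vp"  ["vp"]
15. n10.acc = "nx"  ["nx"]
16. n12.fin = 28  [terminal]
17. n13.ok = 7  [terminal]
18. n11.fin = 15  [b.ok + 8]
19. n11.lab = 26  [b.ok + 19]
20. n15.cnt = 21  [terminal]
21. n16.ok = 7  [terminal]
22. n14.fin = 8  [d.cnt + b.ok - 20]
23. n14.lab = 27  [d.cnt * -2 + 69]
24. n18.fin = -3  [terminal]
25. n17.fin = -3  [f.fin]
26. n17.lab = 10  [f.fin + 13]
27. n10.sig = 13  [S₀.fin - 2]
28. n1.fin = 13  [B₀.sig + 2]
29. n1.lab = 29  [B₁.sig + 16]
30. n19.ok = 1  [terminal]
31. n21.ok = 26  [terminal]
32. n20.fin = 5  [b.ok - 21]
33. n20.lab = 4  [4]
34. n0.fin = 21  [b.ok + S₁.lab - 9]
35. n0.lab = 4  [S₂.fin - 1]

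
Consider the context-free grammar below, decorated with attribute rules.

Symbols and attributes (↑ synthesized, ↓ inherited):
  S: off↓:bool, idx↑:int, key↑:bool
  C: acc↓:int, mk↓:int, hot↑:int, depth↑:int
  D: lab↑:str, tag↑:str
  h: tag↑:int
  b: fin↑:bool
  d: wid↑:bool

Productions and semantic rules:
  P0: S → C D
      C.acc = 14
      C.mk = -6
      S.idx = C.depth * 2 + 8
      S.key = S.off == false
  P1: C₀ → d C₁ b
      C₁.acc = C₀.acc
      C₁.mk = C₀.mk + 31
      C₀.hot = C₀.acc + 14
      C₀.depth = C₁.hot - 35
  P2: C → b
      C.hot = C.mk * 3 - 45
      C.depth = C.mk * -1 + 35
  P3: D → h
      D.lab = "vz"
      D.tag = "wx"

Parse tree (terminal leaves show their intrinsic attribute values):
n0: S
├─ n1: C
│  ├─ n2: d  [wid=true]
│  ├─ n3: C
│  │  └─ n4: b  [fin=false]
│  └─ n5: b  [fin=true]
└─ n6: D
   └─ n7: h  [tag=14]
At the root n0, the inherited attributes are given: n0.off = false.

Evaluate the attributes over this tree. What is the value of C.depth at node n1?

1. n0.off = false  [given at root]
2. n1.acc = 14  [14]
3. n1.mk = -6  [-6]
4. n2.wid = true  [terminal]
5. n3.acc = 14  [C₀.acc]
6. n3.mk = 25  [C₀.mk + 31]
7. n4.fin = false  [terminal]
8. n3.hot = 30  [C.mk * 3 - 45]
9. n3.depth = 10  [C.mk * -1 + 35]
10. n5.fin = true  [terminal]
11. n1.hot = 28  [C₀.acc + 14]
12. n1.depth = -5  [C₁.hot - 35]
13. n7.tag = 14  [terminal]
14. n6.lab = "vz"  ["vz"]
15. n6.tag = "wx"  ["wx"]
16. n0.idx = -2  [C.depth * 2 + 8]
17. n0.key = true  [S.off == false]

-5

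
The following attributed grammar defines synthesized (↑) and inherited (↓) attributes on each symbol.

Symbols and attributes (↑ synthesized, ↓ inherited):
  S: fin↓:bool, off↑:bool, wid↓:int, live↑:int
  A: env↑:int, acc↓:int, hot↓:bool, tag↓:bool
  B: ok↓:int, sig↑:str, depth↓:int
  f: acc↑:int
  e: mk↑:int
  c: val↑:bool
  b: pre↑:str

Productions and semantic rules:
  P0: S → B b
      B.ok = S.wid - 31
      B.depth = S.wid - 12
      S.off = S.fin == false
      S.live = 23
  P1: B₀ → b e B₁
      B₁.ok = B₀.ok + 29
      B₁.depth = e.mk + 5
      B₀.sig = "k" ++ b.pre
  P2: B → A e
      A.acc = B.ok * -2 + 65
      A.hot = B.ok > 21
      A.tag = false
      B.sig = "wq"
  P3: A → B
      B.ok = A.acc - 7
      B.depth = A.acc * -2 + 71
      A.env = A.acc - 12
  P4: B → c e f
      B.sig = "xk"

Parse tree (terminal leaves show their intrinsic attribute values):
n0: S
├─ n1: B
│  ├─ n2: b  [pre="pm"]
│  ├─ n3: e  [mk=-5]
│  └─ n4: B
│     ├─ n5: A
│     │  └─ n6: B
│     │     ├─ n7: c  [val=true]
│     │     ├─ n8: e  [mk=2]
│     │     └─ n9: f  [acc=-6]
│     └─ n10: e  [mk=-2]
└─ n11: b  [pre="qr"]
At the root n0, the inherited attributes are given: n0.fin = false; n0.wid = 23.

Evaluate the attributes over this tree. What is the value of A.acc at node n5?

1. n0.fin = false  [given at root]
2. n0.wid = 23  [given at root]
3. n1.ok = -8  [S.wid - 31]
4. n1.depth = 11  [S.wid - 12]
5. n2.pre = "pm"  [terminal]
6. n3.mk = -5  [terminal]
7. n4.ok = 21  [B₀.ok + 29]
8. n4.depth = 0  [e.mk + 5]
9. n5.acc = 23  [B.ok * -2 + 65]
10. n5.hot = false  [B.ok > 21]
11. n5.tag = false  [false]
12. n6.ok = 16  [A.acc - 7]
13. n6.depth = 25  [A.acc * -2 + 71]
14. n7.val = true  [terminal]
15. n8.mk = 2  [terminal]
16. n9.acc = -6  [terminal]
17. n6.sig = "xk"  ["xk"]
18. n5.env = 11  [A.acc - 12]
19. n10.mk = -2  [terminal]
20. n4.sig = "wq"  ["wq"]
21. n1.sig = "kpm"  ["k" ++ b.pre]
22. n11.pre = "qr"  [terminal]
23. n0.off = true  [S.fin == false]
24. n0.live = 23  [23]

23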